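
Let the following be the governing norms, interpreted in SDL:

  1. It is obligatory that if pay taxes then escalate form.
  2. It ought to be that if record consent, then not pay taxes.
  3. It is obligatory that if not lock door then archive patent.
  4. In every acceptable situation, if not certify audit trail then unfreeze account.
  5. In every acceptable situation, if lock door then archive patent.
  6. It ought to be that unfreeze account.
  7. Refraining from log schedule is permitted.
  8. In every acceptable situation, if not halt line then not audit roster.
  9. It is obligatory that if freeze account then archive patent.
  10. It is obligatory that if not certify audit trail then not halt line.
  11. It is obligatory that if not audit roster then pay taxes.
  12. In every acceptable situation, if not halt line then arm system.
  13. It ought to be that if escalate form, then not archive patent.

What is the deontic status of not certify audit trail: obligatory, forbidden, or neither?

Forbidden

Premises 5 and 3 are O(lock_door → archive_patent) and O(¬lock_door → archive_patent); every ideal world satisfies lock_door or ¬lock_door, so in either case archive_patent holds — hence O(archive_patent).
Premise 13 is O(escalate_form → ¬archive_patent); contrapositively O(archive_patent → ¬escalate_form). Since O(archive_patent) holds, K gives O(¬escalate_form).
Premise 1, O(pay_taxes → escalate_form), contraposes to O(¬escalate_form → ¬pay_taxes); with O(¬escalate_form) we get O(¬pay_taxes).
Premise 11 is O(¬audit_roster → pay_taxes); contrapositively O(¬pay_taxes → audit_roster). Since O(¬pay_taxes) holds, K gives O(audit_roster).
The contrapositive of premise 8 (O(¬halt_line → ¬audit_roster)) is O(audit_roster → halt_line), and O(audit_roster) is already established, so O(halt_line).
Premise 10, O(¬certify_audit_trail → ¬halt_line), contraposes to O(halt_line → certify_audit_trail); with O(halt_line) we get O(certify_audit_trail).
Premises 2, 4, 6, 7, 9, 12 do not contribute to this derivation.
Thus O(certify_audit_trail), which is F(¬certify_audit_trail): ¬certify_audit_trail is forbidden.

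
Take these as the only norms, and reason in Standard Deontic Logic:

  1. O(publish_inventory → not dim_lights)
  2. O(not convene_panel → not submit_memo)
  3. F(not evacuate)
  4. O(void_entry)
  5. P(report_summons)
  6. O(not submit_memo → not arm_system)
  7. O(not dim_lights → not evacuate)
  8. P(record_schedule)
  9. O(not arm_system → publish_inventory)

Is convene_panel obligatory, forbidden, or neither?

Premise 3 is F(not evacuate), i.e. O(evacuate).
Premise 7 is O(not dim_lights → not evacuate); contrapositively O(evacuate → dim_lights). Since O(evacuate) holds, K gives O(dim_lights).
Premise 1, O(publish_inventory → not dim_lights), contraposes to O(dim_lights → not publish_inventory); with O(dim_lights) we get O(not publish_inventory).
Premise 9, O(not arm_system → publish_inventory), contraposes to O(not publish_inventory → arm_system); with O(not publish_inventory) we get O(arm_system).
The contrapositive of premise 6 (O(not submit_memo → not arm_system)) is O(arm_system → submit_memo), and O(arm_system) is already established, so O(submit_memo).
Premise 2 is O(not convene_panel → not submit_memo); contrapositively O(submit_memo → convene_panel). Since O(submit_memo) holds, K gives O(convene_panel).
Premises 4, 5, 8 do not contribute to this derivation.
Hence convene_panel is obligatory.

Obligatory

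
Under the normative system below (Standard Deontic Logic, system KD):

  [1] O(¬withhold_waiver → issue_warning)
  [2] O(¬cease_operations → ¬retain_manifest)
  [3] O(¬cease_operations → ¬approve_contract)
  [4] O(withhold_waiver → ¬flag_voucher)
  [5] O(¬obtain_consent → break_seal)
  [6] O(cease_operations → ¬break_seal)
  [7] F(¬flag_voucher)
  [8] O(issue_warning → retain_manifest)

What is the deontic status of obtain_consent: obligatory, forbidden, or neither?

Obligatory

Premise 7, F(¬flag_voucher), is equivalent to O(flag_voucher).
Premise 4, O(withhold_waiver → ¬flag_voucher), contraposes to O(flag_voucher → ¬withhold_waiver); with O(flag_voucher) we get O(¬withhold_waiver).
Premise 1 is O(¬withhold_waiver → issue_warning); since O(¬withhold_waiver), deontic closure gives O(issue_warning).
Applying K to premise 8 (O(issue_warning → retain_manifest)) and O(issue_warning) yields O(retain_manifest).
Premise 2, O(¬cease_operations → ¬retain_manifest), contraposes to O(retain_manifest → cease_operations); with O(retain_manifest) we get O(cease_operations).
With premise 6, O(cease_operations → ¬break_seal), the K-axiom yields O(¬break_seal).
Premise 5, O(¬obtain_consent → break_seal), contraposes to O(¬break_seal → obtain_consent); with O(¬break_seal) we get O(obtain_consent).
Premise 3 does not contribute to this derivation.
Hence obtain_consent is obligatory.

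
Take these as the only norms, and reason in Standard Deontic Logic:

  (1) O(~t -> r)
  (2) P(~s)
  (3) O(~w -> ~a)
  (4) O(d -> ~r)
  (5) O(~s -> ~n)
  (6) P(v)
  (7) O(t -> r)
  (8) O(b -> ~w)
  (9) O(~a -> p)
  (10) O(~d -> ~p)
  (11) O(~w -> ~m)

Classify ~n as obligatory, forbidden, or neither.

Neither

Premise 5 is O(~s -> ~n), but O(~s) is not derivable from the premises (the permission P(~s) asserts only ~O(s), not O(~s)), so it does not yield O(~n).
No premise or chain of K-axiom applications forces O(~n), and none forces O(n). So ~n is neither obligatory nor forbidden under these norms.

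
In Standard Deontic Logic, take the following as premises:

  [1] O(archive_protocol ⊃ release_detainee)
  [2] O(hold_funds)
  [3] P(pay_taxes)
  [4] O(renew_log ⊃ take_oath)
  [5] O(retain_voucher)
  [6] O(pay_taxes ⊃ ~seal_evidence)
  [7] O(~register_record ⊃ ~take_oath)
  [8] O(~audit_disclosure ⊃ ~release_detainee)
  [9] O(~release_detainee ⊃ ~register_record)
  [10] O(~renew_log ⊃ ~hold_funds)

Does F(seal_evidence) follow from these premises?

Premise 6 is O(pay_taxes ⊃ ~seal_evidence), but O(pay_taxes) is not derivable from the premises (the permission P(pay_taxes) asserts only ~O(~pay_taxes), not O(pay_taxes)), so it does not yield O(~seal_evidence).
No other premise forces O(~seal_evidence). An ideal world satisfying every premise can still have seal_evidence true, so F(seal_evidence) is not derivable.

No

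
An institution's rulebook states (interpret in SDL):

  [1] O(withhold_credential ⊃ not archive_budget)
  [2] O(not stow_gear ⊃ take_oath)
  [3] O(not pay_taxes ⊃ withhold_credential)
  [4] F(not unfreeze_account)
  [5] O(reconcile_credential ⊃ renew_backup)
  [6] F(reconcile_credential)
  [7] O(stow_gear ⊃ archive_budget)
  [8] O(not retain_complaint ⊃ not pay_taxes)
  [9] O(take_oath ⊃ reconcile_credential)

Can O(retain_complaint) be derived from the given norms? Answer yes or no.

Yes

Premise 6 is F(reconcile_credential), i.e. O(not reconcile_credential).
Premise 9 is O(take_oath ⊃ reconcile_credential); contrapositively O(not reconcile_credential ⊃ not take_oath). Since O(not reconcile_credential) holds, K gives O(not take_oath).
Premise 2 is O(not stow_gear ⊃ take_oath); contrapositively O(not take_oath ⊃ stow_gear). Since O(not take_oath) holds, K gives O(stow_gear).
Premise 7 is O(stow_gear ⊃ archive_budget); since O(stow_gear), deontic closure gives O(archive_budget).
Premise 1, O(withhold_credential ⊃ not archive_budget), contraposes to O(archive_budget ⊃ not withhold_credential); with O(archive_budget) we get O(not withhold_credential).
Premise 3, O(not pay_taxes ⊃ withhold_credential), contraposes to O(not withhold_credential ⊃ pay_taxes); with O(not withhold_credential) we get O(pay_taxes).
Premise 8 is O(not retain_complaint ⊃ not pay_taxes); contrapositively O(pay_taxes ⊃ retain_complaint). Since O(pay_taxes) holds, K gives O(retain_complaint).
Premises 4, 5 do not contribute to this derivation.
So O(retain_complaint) follows.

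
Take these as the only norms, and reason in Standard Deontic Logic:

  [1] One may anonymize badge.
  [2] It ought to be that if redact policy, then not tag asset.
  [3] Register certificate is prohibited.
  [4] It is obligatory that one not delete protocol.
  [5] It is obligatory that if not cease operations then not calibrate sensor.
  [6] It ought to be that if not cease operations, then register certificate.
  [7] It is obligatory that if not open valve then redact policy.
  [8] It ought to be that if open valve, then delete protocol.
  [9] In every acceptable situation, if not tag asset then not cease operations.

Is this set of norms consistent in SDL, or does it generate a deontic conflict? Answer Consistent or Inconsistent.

F(register_certificate) at premise 3 means O(¬register_certificate).
Premise 6 is O(¬cease_operations → register_certificate); contrapositively O(¬register_certificate → cease_operations). Since O(¬register_certificate) holds, K gives O(cease_operations).
Premise 9 is O(¬tag_asset → ¬cease_operations); contrapositively O(cease_operations → tag_asset). Since O(cease_operations) holds, K gives O(tag_asset).
The contrapositive of premise 2 (O(redact_policy → ¬tag_asset)) is O(tag_asset → ¬redact_policy), and O(tag_asset) is already established, so O(¬redact_policy).
Premise 7, O(¬open_valve → redact_policy), contraposes to O(¬redact_policy → open_valve); with O(¬redact_policy) we get O(open_valve).
From O(open_valve) and premise 8, O(open_valve → delete_protocol), we obtain O(delete_protocol).
Yet premise 4 states O(¬delete_protocol).
We now have both O(delete_protocol) and O(¬delete_protocol) — delete_protocol is simultaneously obligatory and forbidden, violating the D-axiom.

Inconsistent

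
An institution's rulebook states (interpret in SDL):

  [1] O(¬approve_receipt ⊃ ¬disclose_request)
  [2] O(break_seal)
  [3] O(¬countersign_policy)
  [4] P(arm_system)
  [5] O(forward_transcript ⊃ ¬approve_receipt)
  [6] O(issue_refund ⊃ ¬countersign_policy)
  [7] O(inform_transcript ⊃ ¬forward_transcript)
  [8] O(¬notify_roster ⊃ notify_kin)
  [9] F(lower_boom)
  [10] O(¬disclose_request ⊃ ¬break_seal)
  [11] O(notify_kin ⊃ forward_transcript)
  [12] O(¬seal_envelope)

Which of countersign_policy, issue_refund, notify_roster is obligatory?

Premise 2 states O(break_seal) outright.
The contrapositive of premise 10 (O(¬disclose_request ⊃ ¬break_seal)) is O(break_seal ⊃ disclose_request), and O(break_seal) is already established, so O(disclose_request).
Premise 1, O(¬approve_receipt ⊃ ¬disclose_request), contraposes to O(disclose_request ⊃ approve_receipt); with O(disclose_request) we get O(approve_receipt).
Premise 5 is O(forward_transcript ⊃ ¬approve_receipt); contrapositively O(approve_receipt ⊃ ¬forward_transcript). Since O(approve_receipt) holds, K gives O(¬forward_transcript).
Premise 11 is O(notify_kin ⊃ forward_transcript); contrapositively O(¬forward_transcript ⊃ ¬notify_kin). Since O(¬forward_transcript) holds, K gives O(¬notify_kin).
Premise 8, O(¬notify_roster ⊃ notify_kin), contraposes to O(¬notify_kin ⊃ notify_roster); with O(¬notify_kin) we get O(notify_roster).
So O(notify_roster) holds — notify_roster is obligatory. None of the other listed options is made obligatory by any chain of premises.

notify_roster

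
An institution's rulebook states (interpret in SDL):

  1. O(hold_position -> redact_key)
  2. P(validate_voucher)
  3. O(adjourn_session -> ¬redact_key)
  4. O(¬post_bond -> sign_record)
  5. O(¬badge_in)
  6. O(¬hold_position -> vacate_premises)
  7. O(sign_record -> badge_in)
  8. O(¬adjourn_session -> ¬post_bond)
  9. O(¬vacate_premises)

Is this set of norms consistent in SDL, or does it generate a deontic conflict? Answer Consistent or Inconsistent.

Premise 5 states O(¬badge_in) outright.
The contrapositive of premise 7 (O(sign_record -> badge_in)) is O(¬badge_in -> ¬sign_record), and O(¬badge_in) is already established, so O(¬sign_record).
Premise 4, O(¬post_bond -> sign_record), contraposes to O(¬sign_record -> post_bond); with O(¬sign_record) we get O(post_bond).
Premise 8, O(¬adjourn_session -> ¬post_bond), contraposes to O(post_bond -> adjourn_session); with O(post_bond) we get O(adjourn_session).
From O(adjourn_session) and premise 3, O(adjourn_session -> ¬redact_key), we obtain O(¬redact_key).
Premise 1, O(hold_position -> redact_key), contraposes to O(¬redact_key -> ¬hold_position); with O(¬redact_key) we get O(¬hold_position).
Applying K to premise 6 (O(¬hold_position -> vacate_premises)) and O(¬hold_position) yields O(vacate_premises).
However, premise 9 gives O(¬vacate_premises).
We now have both O(vacate_premises) and O(¬vacate_premises) — vacate_premises is simultaneously obligatory and forbidden, violating the D-axiom.

Inconsistent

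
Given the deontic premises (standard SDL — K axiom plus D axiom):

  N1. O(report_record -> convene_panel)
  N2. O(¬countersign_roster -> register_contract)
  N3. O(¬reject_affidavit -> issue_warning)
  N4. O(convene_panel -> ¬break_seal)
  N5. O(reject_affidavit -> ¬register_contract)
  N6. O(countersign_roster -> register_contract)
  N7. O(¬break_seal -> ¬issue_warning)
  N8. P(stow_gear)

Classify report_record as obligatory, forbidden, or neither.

Forbidden

Premises 6 and 2 cover both cases: O(countersign_roster -> register_contract) and O(¬countersign_roster -> register_contract). Since countersign_roster ∨ ¬countersign_roster is a tautology, O(register_contract) follows.
Premise 5, O(reject_affidavit -> ¬register_contract), contraposes to O(register_contract -> ¬reject_affidavit); with O(register_contract) we get O(¬reject_affidavit).
With premise 3, O(¬reject_affidavit -> issue_warning), the K-axiom yields O(issue_warning).
Premise 7, O(¬break_seal -> ¬issue_warning), contraposes to O(issue_warning -> break_seal); with O(issue_warning) we get O(break_seal).
The contrapositive of premise 4 (O(convene_panel -> ¬break_seal)) is O(break_seal -> ¬convene_panel), and O(break_seal) is already established, so O(¬convene_panel).
The contrapositive of premise 1 (O(report_record -> convene_panel)) is O(¬convene_panel -> ¬report_record), and O(¬convene_panel) is already established, so O(¬report_record).
Premise 8 does not contribute to this derivation.
Thus O(¬report_record), which is F(report_record): report_record is forbidden.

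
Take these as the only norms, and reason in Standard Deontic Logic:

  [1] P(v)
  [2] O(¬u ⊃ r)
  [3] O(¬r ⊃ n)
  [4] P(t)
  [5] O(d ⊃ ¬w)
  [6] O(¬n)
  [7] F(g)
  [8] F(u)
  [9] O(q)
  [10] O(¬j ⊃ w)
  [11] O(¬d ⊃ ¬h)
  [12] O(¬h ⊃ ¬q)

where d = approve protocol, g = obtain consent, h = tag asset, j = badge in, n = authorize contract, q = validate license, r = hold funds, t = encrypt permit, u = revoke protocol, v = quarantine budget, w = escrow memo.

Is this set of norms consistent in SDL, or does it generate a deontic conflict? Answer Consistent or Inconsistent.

Premise 3 is O(¬r ⊃ n), but O(¬r) is not derivable from the premises, so it does not yield O(n).
So O(n) is not derivable, and the apparent clash with O(¬n) does not arise.
A world satisfying every obligation exists (e.g. d=true, g=false, h=true, j=true, n=false, q=true, r=true, t=false, u=false, v=false, w=false); no atom is both obligatory and forbidden, so the set is consistent.

Consistent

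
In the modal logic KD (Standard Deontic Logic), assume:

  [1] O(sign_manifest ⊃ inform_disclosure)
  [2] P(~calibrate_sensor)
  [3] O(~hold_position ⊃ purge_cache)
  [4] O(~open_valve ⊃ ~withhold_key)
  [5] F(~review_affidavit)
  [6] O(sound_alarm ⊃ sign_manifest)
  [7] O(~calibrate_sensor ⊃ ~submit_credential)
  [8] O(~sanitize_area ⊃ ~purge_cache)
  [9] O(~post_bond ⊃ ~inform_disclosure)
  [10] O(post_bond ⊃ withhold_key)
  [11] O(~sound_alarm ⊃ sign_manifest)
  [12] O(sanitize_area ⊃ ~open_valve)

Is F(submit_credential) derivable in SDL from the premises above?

Premise 7 is O(~calibrate_sensor ⊃ ~submit_credential), but O(~calibrate_sensor) is not derivable from the premises (the permission P(~calibrate_sensor) asserts only ~O(calibrate_sensor), not O(~calibrate_sensor)), so it does not yield O(~submit_credential).
No other premise forces O(~submit_credential). An ideal world satisfying every premise can still have submit_credential true, so F(submit_credential) is not derivable.

No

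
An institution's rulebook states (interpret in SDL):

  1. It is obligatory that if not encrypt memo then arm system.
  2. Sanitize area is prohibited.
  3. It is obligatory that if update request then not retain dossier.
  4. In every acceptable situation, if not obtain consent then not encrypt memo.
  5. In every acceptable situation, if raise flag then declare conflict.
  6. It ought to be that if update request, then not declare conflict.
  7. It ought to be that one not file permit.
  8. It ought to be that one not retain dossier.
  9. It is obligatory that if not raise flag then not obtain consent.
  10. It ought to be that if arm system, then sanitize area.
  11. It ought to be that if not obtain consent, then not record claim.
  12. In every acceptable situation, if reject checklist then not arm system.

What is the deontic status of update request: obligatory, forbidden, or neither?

Forbidden

Premise 2, F(sanitize_area), is equivalent to O(¬sanitize_area).
Premise 10 is O(arm_system → sanitize_area); contrapositively O(¬sanitize_area → ¬arm_system). Since O(¬sanitize_area) holds, K gives O(¬arm_system).
The contrapositive of premise 1 (O(¬encrypt_memo → arm_system)) is O(¬arm_system → encrypt_memo), and O(¬arm_system) is already established, so O(encrypt_memo).
Premise 4, O(¬obtain_consent → ¬encrypt_memo), contraposes to O(encrypt_memo → obtain_consent); with O(encrypt_memo) we get O(obtain_consent).
Premise 9 is O(¬raise_flag → ¬obtain_consent); contrapositively O(obtain_consent → raise_flag). Since O(obtain_consent) holds, K gives O(raise_flag).
With premise 5, O(raise_flag → declare_conflict), the K-axiom yields O(declare_conflict).
The contrapositive of premise 6 (O(update_request → ¬declare_conflict)) is O(declare_conflict → ¬update_request), and O(declare_conflict) is already established, so O(¬update_request).
Premises 3, 7, 8, 11, 12 do not contribute to this derivation.
Thus O(¬update_request), which is F(update_request): update_request is forbidden.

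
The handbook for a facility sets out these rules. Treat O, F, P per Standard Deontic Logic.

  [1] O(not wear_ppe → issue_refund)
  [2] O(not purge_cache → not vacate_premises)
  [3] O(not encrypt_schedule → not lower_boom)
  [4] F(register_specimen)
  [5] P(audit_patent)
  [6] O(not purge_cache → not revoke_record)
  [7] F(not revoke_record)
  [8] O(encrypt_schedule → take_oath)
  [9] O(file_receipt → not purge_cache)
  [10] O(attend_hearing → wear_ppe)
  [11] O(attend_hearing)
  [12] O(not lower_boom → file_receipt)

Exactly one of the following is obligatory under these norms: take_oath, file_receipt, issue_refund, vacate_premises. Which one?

take_oath

Premise 7, F(not revoke_record), is equivalent to O(revoke_record).
Premise 6, O(not purge_cache → not revoke_record), contraposes to O(revoke_record → purge_cache); with O(revoke_record) we get O(purge_cache).
The contrapositive of premise 9 (O(file_receipt → not purge_cache)) is O(purge_cache → not file_receipt), and O(purge_cache) is already established, so O(not file_receipt).
Premise 12, O(not lower_boom → file_receipt), contraposes to O(not file_receipt → lower_boom); with O(not file_receipt) we get O(lower_boom).
Premise 3, O(not encrypt_schedule → not lower_boom), contraposes to O(lower_boom → encrypt_schedule); with O(lower_boom) we get O(encrypt_schedule).
Premise 8 is O(encrypt_schedule → take_oath); since O(encrypt_schedule), deontic closure gives O(take_oath).
So O(take_oath) holds — take_oath is obligatory. None of the other listed options is made obligatory by any chain of premises.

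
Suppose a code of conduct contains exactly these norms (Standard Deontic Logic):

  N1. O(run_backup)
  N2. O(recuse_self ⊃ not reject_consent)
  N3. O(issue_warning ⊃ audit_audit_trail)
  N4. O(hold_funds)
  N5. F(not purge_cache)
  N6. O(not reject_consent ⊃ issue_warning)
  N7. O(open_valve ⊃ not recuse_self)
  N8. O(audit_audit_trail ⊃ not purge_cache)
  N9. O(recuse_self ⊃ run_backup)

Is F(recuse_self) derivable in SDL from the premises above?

Premise 5 is F(not purge_cache), i.e. O(purge_cache).
The contrapositive of premise 8 (O(audit_audit_trail ⊃ not purge_cache)) is O(purge_cache ⊃ not audit_audit_trail), and O(purge_cache) is already established, so O(not audit_audit_trail).
The contrapositive of premise 3 (O(issue_warning ⊃ audit_audit_trail)) is O(not audit_audit_trail ⊃ not issue_warning), and O(not audit_audit_trail) is already established, so O(not issue_warning).
The contrapositive of premise 6 (O(not reject_consent ⊃ issue_warning)) is O(not issue_warning ⊃ reject_consent), and O(not issue_warning) is already established, so O(reject_consent).
The contrapositive of premise 2 (O(recuse_self ⊃ not reject_consent)) is O(reject_consent ⊃ not recuse_self), and O(reject_consent) is already established, so O(not recuse_self).
Premises 1, 4, 7, 9 do not contribute to this derivation.
So O(not recuse_self) holds, i.e. F(recuse_self). The claim follows.

Yes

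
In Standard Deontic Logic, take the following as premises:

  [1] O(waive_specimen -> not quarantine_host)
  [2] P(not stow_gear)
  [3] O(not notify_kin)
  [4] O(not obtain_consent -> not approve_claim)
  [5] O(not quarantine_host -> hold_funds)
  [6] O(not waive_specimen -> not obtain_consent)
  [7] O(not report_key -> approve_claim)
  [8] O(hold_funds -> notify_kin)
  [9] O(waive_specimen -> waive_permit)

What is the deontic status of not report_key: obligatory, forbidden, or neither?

Premise 3 gives O(not notify_kin).
The contrapositive of premise 8 (O(hold_funds -> notify_kin)) is O(not notify_kin -> not hold_funds), and O(not notify_kin) is already established, so O(not hold_funds).
Premise 5 is O(not quarantine_host -> hold_funds); contrapositively O(not hold_funds -> quarantine_host). Since O(not hold_funds) holds, K gives O(quarantine_host).
Premise 1 is O(waive_specimen -> not quarantine_host); contrapositively O(quarantine_host -> not waive_specimen). Since O(quarantine_host) holds, K gives O(not waive_specimen).
From O(not waive_specimen) and premise 6, O(not waive_specimen -> not obtain_consent), we obtain O(not obtain_consent).
With premise 4, O(not obtain_consent -> not approve_claim), the K-axiom yields O(not approve_claim).
Premise 7, O(not report_key -> approve_claim), contraposes to O(not approve_claim -> report_key); with O(not approve_claim) we get O(report_key).
Premises 2, 9 do not contribute to this derivation.
Thus O(report_key), which is F(not report_key): not report_key is forbidden.

Forbidden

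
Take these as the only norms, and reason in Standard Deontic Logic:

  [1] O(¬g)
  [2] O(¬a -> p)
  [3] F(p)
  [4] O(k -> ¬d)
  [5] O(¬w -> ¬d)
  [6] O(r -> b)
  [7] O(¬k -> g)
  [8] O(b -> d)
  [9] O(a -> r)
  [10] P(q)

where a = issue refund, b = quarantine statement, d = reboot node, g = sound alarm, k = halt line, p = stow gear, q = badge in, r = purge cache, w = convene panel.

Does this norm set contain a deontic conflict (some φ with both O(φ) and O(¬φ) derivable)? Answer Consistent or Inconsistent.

Inconsistent

Premise 1 states O(¬g) outright.
The contrapositive of premise 7 (O(¬k -> g)) is O(¬g -> k), and O(¬g) is already established, so O(k).
From O(k) and premise 4, O(k -> ¬d), we obtain O(¬d).
The contrapositive of premise 8 (O(b -> d)) is O(¬d -> ¬b), and O(¬d) is already established, so O(¬b).
Premise 6, O(r -> b), contraposes to O(¬b -> ¬r); with O(¬b) we get O(¬r).
Premise 9, O(a -> r), contraposes to O(¬r -> ¬a); with O(¬r) we get O(¬a).
Applying K to premise 2 (O(¬a -> p)) and O(¬a) yields O(p).
Yet premise 3 is F(p), i.e. O(¬p).
We now have both O(p) and O(¬p) — p is simultaneously obligatory and forbidden, violating the D-axiom.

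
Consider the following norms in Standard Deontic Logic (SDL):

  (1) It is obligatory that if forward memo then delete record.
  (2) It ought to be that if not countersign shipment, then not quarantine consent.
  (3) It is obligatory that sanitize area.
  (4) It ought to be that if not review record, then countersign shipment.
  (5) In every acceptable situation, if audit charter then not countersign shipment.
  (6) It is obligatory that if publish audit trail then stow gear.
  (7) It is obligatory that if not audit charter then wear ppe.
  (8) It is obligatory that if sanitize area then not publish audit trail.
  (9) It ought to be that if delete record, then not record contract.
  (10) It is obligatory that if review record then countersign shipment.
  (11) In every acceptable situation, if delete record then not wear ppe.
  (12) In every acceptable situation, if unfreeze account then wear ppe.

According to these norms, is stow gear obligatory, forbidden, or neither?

Premise 6 is O(publish_audit_trail → stow_gear), but O(publish_audit_trail) is not derivable from the premises, so it does not yield O(stow_gear).
No premise or chain of K-axiom applications forces O(stow_gear), and none forces O(¬stow_gear). So stow_gear is neither obligatory nor forbidden under these norms.

Neither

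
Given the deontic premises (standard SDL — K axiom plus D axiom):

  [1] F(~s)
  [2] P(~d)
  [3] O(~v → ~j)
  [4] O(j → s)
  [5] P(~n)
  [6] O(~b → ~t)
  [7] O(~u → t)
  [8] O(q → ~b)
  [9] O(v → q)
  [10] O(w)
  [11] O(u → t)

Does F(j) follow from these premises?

Premises 7 and 11 cover both cases: O(~u → t) and O(u → t). Since ~u ∨ u is a tautology, O(t) follows.
Premise 6, O(~b → ~t), contraposes to O(t → b); with O(t) we get O(b).
Premise 8, O(q → ~b), contraposes to O(b → ~q); with O(b) we get O(~q).
Premise 9 is O(v → q); contrapositively O(~q → ~v). Since O(~q) holds, K gives O(~v).
From O(~v) and premise 3, O(~v → ~j), we obtain O(~j).
Premises 1, 2, 4, 5, 10 do not contribute to this derivation.
So O(~j) holds, i.e. F(j). The claim follows.

Yes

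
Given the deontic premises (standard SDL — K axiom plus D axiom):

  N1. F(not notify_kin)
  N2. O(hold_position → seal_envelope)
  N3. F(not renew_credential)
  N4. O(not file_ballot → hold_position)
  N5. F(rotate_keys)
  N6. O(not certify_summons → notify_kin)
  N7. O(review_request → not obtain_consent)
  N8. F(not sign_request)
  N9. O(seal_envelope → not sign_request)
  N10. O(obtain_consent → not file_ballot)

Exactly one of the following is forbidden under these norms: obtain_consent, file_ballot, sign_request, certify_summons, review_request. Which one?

Premise 8, F(not sign_request), is equivalent to O(sign_request).
Premise 9, O(seal_envelope → not sign_request), contraposes to O(sign_request → not seal_envelope); with O(sign_request) we get O(not seal_envelope).
Premise 2 is O(hold_position → seal_envelope); contrapositively O(not seal_envelope → not hold_position). Since O(not seal_envelope) holds, K gives O(not hold_position).
The contrapositive of premise 4 (O(not file_ballot → hold_position)) is O(not hold_position → file_ballot), and O(not hold_position) is already established, so O(file_ballot).
The contrapositive of premise 10 (O(obtain_consent → not file_ballot)) is O(file_ballot → not obtain_consent), and O(file_ballot) is already established, so O(not obtain_consent).
So O(not obtain_consent) holds, i.e. obtain_consent is forbidden. None of the other listed options is forbidden under the premises.

obtain_consent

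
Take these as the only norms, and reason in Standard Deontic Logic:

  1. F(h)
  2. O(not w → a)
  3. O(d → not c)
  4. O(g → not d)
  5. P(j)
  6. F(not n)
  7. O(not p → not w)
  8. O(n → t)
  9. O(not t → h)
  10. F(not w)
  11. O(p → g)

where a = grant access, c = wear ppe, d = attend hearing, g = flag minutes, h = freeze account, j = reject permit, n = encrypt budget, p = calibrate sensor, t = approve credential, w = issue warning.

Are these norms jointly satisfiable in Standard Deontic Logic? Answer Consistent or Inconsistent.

Premise 9 is O(not t → h), but O(not t) is not derivable from the premises, so it does not yield O(h).
So O(h) is not derivable, and the apparent clash with O(not h) does not arise.
A world satisfying every obligation exists (e.g. a=false, c=false, d=false, g=true, h=false, j=false, n=true, p=true, t=true, w=true); no atom is both obligatory and forbidden, so the set is consistent.

Consistent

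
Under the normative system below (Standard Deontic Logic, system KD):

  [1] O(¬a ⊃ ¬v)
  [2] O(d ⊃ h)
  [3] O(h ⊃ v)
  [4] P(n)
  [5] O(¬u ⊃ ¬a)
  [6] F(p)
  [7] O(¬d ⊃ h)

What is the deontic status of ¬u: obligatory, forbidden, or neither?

By case analysis on d: premise 2 gives O(d ⊃ h) and premise 7 gives O(¬d ⊃ h), so O(h) either way.
Applying K to premise 3 (O(h ⊃ v)) and O(h) yields O(v).
The contrapositive of premise 1 (O(¬a ⊃ ¬v)) is O(v ⊃ a), and O(v) is already established, so O(a).
Premise 5, O(¬u ⊃ ¬a), contraposes to O(a ⊃ u); with O(a) we get O(u).
Premises 4, 6 do not contribute to this derivation.
Thus O(u), which is F(¬u): ¬u is forbidden.

Forbidden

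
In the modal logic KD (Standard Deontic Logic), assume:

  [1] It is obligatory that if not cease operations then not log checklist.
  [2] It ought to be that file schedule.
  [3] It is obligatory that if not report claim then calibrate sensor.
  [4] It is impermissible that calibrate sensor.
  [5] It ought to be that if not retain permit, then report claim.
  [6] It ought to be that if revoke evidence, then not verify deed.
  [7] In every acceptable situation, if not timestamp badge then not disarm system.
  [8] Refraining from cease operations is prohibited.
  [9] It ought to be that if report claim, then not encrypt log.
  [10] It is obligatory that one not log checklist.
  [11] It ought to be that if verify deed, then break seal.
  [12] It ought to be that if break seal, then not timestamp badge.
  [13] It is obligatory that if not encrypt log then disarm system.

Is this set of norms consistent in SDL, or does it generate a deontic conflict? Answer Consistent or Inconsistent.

Consistent

Premise 1 is O(¬cease_operations → ¬log_checklist); even if O(¬log_checklist) held, inferring O(¬cease_operations) would be affirming the consequent — invalid.
So O(¬cease_operations) is not derivable, and the apparent clash with O(cease_operations) does not arise.
A world satisfying every obligation exists (e.g. break_seal=false, calibrate_sensor=false, cease_operations=true, disarm_system=true, encrypt_log=false, file_schedule=true, log_checklist=false, report_claim=true, retain_permit=false, revoke_evidence=false, timestamp_badge=true, verify_deed=false); no atom is both obligatory and forbidden, so the set is consistent.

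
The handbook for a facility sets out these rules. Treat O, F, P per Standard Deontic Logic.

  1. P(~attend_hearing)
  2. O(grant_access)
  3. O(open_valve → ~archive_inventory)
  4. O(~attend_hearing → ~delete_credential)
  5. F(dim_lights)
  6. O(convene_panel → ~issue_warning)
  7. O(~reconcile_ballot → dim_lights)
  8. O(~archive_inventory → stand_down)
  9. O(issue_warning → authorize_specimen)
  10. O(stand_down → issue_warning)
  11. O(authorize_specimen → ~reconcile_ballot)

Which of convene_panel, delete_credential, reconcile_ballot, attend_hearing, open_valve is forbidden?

Premise 5 is F(dim_lights), i.e. O(~dim_lights).
Premise 7, O(~reconcile_ballot → dim_lights), contraposes to O(~dim_lights → reconcile_ballot); with O(~dim_lights) we get O(reconcile_ballot).
The contrapositive of premise 11 (O(authorize_specimen → ~reconcile_ballot)) is O(reconcile_ballot → ~authorize_specimen), and O(reconcile_ballot) is already established, so O(~authorize_specimen).
Premise 9, O(issue_warning → authorize_specimen), contraposes to O(~authorize_specimen → ~issue_warning); with O(~authorize_specimen) we get O(~issue_warning).
Premise 10 is O(stand_down → issue_warning); contrapositively O(~issue_warning → ~stand_down). Since O(~issue_warning) holds, K gives O(~stand_down).
The contrapositive of premise 8 (O(~archive_inventory → stand_down)) is O(~stand_down → archive_inventory), and O(~stand_down) is already established, so O(archive_inventory).
The contrapositive of premise 3 (O(open_valve → ~archive_inventory)) is O(archive_inventory → ~open_valve), and O(archive_inventory) is already established, so O(~open_valve).
So O(~open_valve) holds, i.e. open_valve is forbidden. None of the other listed options is forbidden under the premises.

open_valve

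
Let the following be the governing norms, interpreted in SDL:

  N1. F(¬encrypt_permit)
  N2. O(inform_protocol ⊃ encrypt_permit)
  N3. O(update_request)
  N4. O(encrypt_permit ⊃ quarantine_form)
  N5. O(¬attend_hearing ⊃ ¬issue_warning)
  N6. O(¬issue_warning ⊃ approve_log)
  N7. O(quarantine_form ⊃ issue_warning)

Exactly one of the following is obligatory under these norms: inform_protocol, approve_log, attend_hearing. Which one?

Premise 1, F(¬encrypt_permit), is equivalent to O(encrypt_permit).
With premise 4, O(encrypt_permit ⊃ quarantine_form), the K-axiom yields O(quarantine_form).
Applying K to premise 7 (O(quarantine_form ⊃ issue_warning)) and O(quarantine_form) yields O(issue_warning).
Premise 5, O(¬attend_hearing ⊃ ¬issue_warning), contraposes to O(issue_warning ⊃ attend_hearing); with O(issue_warning) we get O(attend_hearing).
So O(attend_hearing) holds — attend_hearing is obligatory. None of the other listed options is made obligatory by any chain of premises.

attend_hearing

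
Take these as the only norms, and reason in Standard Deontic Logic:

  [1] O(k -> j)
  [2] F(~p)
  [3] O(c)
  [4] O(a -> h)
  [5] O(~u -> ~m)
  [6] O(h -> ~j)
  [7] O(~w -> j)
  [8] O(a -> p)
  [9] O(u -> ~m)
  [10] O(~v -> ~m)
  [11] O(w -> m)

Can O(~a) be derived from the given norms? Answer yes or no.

Premises 9 and 5 cover both cases: O(u -> ~m) and O(~u -> ~m). Since u ∨ ~u is a tautology, O(~m) follows.
Premise 11, O(w -> m), contraposes to O(~m -> ~w); with O(~m) we get O(~w).
Premise 7 is O(~w -> j); since O(~w), deontic closure gives O(j).
The contrapositive of premise 6 (O(h -> ~j)) is O(j -> ~h), and O(j) is already established, so O(~h).
Premise 4, O(a -> h), contraposes to O(~h -> ~a); with O(~h) we get O(~a).
Premises 1, 2, 3, 8, 10 do not contribute to this derivation.
So O(~a) follows.

Yes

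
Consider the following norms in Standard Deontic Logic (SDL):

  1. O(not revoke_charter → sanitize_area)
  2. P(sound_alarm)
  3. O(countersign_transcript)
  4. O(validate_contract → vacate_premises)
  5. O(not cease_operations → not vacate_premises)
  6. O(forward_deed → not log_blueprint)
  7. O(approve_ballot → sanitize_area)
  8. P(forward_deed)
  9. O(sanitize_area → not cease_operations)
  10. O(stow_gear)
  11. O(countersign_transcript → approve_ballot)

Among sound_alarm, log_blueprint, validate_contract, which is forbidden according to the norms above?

validate_contract

Premise 3 gives O(countersign_transcript).
Applying K to premise 11 (O(countersign_transcript → approve_ballot)) and O(countersign_transcript) yields O(approve_ballot).
Premise 7 is O(approve_ballot → sanitize_area); since O(approve_ballot), deontic closure gives O(sanitize_area).
With premise 9, O(sanitize_area → not cease_operations), the K-axiom yields O(not cease_operations).
With premise 5, O(not cease_operations → not vacate_premises), the K-axiom yields O(not vacate_premises).
Premise 4, O(validate_contract → vacate_premises), contraposes to O(not vacate_premises → not validate_contract); with O(not vacate_premises) we get O(not validate_contract).
So O(not validate_contract) holds, i.e. validate_contract is forbidden. None of the other listed options is forbidden under the premises.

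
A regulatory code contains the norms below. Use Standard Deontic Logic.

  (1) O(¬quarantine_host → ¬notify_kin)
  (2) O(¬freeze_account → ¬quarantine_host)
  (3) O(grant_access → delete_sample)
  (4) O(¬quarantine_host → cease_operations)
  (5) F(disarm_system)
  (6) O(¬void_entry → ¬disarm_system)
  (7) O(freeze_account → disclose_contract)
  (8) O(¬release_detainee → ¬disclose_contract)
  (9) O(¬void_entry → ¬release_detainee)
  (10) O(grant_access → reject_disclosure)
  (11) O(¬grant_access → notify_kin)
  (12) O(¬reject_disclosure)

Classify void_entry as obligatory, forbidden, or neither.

Obligatory

Premise 12 states O(¬reject_disclosure) outright.
The contrapositive of premise 10 (O(grant_access → reject_disclosure)) is O(¬reject_disclosure → ¬grant_access), and O(¬reject_disclosure) is already established, so O(¬grant_access).
Premise 11 is O(¬grant_access → notify_kin); since O(¬grant_access), deontic closure gives O(notify_kin).
The contrapositive of premise 1 (O(¬quarantine_host → ¬notify_kin)) is O(notify_kin → quarantine_host), and O(notify_kin) is already established, so O(quarantine_host).
Premise 2, O(¬freeze_account → ¬quarantine_host), contraposes to O(quarantine_host → freeze_account); with O(quarantine_host) we get O(freeze_account).
From O(freeze_account) and premise 7, O(freeze_account → disclose_contract), we obtain O(disclose_contract).
Premise 8 is O(¬release_detainee → ¬disclose_contract); contrapositively O(disclose_contract → release_detainee). Since O(disclose_contract) holds, K gives O(release_detainee).
The contrapositive of premise 9 (O(¬void_entry → ¬release_detainee)) is O(release_detainee → void_entry), and O(release_detainee) is already established, so O(void_entry).
Premises 3, 4, 5, 6 do not contribute to this derivation.
Hence void_entry is obligatory.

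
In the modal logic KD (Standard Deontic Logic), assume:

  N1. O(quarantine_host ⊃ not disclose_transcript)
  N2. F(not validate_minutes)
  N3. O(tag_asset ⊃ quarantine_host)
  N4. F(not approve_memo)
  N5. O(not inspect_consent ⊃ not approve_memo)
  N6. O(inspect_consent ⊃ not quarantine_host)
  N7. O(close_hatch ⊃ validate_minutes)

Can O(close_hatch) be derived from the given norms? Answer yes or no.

Premise 7 is O(close_hatch ⊃ validate_minutes); even if O(validate_minutes) held, inferring O(close_hatch) would be affirming the consequent — invalid.
No other premise forces O(close_hatch). An ideal world satisfying every premise can still have close_hatch false, so O(close_hatch) is not derivable.

No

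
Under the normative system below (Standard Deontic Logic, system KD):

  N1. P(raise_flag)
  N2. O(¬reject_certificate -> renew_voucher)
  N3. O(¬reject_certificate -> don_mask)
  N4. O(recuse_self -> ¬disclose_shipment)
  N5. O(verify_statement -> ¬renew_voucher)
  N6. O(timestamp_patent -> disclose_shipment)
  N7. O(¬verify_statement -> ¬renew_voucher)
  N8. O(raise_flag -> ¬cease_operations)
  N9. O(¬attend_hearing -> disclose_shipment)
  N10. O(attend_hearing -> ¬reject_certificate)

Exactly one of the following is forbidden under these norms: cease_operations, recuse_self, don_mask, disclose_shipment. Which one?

recuse_self

Premises 5 and 7 cover both cases: O(verify_statement -> ¬renew_voucher) and O(¬verify_statement -> ¬renew_voucher). Since verify_statement ∨ ¬verify_statement is a tautology, O(¬renew_voucher) follows.
Premise 2, O(¬reject_certificate -> renew_voucher), contraposes to O(¬renew_voucher -> reject_certificate); with O(¬renew_voucher) we get O(reject_certificate).
Premise 10, O(attend_hearing -> ¬reject_certificate), contraposes to O(reject_certificate -> ¬attend_hearing); with O(reject_certificate) we get O(¬attend_hearing).
Premise 9 is O(¬attend_hearing -> disclose_shipment); since O(¬attend_hearing), deontic closure gives O(disclose_shipment).
The contrapositive of premise 4 (O(recuse_self -> ¬disclose_shipment)) is O(disclose_shipment -> ¬recuse_self), and O(disclose_shipment) is already established, so O(¬recuse_self).
So O(¬recuse_self) holds, i.e. recuse_self is forbidden. None of the other listed options is forbidden under the premises.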